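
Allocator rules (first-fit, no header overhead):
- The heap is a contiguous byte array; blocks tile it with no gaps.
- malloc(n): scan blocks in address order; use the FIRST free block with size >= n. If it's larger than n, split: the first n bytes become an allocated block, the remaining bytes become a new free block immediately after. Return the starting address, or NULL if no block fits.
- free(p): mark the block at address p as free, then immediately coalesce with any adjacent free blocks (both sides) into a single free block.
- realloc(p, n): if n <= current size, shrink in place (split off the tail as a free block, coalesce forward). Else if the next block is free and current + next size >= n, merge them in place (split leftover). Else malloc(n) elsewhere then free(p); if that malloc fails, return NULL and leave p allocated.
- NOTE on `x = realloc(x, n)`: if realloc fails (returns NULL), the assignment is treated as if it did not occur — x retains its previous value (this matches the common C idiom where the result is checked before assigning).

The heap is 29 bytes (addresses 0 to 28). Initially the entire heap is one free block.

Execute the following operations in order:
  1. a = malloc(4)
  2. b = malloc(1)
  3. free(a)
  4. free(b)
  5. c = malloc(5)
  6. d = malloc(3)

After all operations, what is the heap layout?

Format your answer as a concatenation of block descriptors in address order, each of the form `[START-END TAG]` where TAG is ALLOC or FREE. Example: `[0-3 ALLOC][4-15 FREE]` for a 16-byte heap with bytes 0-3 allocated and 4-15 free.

Answer: [0-4 ALLOC][5-7 ALLOC][8-28 FREE]

Derivation:
Op 1: a = malloc(4) -> a = 0; heap: [0-3 ALLOC][4-28 FREE]
Op 2: b = malloc(1) -> b = 4; heap: [0-3 ALLOC][4-4 ALLOC][5-28 FREE]
Op 3: free(a) -> (freed a); heap: [0-3 FREE][4-4 ALLOC][5-28 FREE]
Op 4: free(b) -> (freed b); heap: [0-28 FREE]
Op 5: c = malloc(5) -> c = 0; heap: [0-4 ALLOC][5-28 FREE]
Op 6: d = malloc(3) -> d = 5; heap: [0-4 ALLOC][5-7 ALLOC][8-28 FREE]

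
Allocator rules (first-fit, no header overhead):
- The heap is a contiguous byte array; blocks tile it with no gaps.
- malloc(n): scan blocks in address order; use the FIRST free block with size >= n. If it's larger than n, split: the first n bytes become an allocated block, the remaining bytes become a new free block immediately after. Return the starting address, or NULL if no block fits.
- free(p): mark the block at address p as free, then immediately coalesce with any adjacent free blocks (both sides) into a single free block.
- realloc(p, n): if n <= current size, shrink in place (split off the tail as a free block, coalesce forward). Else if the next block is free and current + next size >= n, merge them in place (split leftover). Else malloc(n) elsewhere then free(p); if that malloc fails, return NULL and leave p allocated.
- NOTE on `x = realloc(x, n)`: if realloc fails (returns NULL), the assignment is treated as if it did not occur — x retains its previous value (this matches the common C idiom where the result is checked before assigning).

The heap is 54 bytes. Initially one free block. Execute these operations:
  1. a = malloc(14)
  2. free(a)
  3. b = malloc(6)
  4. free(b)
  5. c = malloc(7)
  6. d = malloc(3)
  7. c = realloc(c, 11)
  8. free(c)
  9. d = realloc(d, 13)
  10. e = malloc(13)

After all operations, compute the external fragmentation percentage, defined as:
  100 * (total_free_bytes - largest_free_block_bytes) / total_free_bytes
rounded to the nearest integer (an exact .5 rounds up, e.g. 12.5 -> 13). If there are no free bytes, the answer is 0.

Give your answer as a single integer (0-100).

Answer: 25

Derivation:
Op 1: a = malloc(14) -> a = 0; heap: [0-13 ALLOC][14-53 FREE]
Op 2: free(a) -> (freed a); heap: [0-53 FREE]
Op 3: b = malloc(6) -> b = 0; heap: [0-5 ALLOC][6-53 FREE]
Op 4: free(b) -> (freed b); heap: [0-53 FREE]
Op 5: c = malloc(7) -> c = 0; heap: [0-6 ALLOC][7-53 FREE]
Op 6: d = malloc(3) -> d = 7; heap: [0-6 ALLOC][7-9 ALLOC][10-53 FREE]
Op 7: c = realloc(c, 11) -> c = 10; heap: [0-6 FREE][7-9 ALLOC][10-20 ALLOC][21-53 FREE]
Op 8: free(c) -> (freed c); heap: [0-6 FREE][7-9 ALLOC][10-53 FREE]
Op 9: d = realloc(d, 13) -> d = 7; heap: [0-6 FREE][7-19 ALLOC][20-53 FREE]
Op 10: e = malloc(13) -> e = 20; heap: [0-6 FREE][7-19 ALLOC][20-32 ALLOC][33-53 FREE]
Free blocks: [7 21] total_free=28 largest=21 -> 100*(28-21)/28 = 700/28 = 25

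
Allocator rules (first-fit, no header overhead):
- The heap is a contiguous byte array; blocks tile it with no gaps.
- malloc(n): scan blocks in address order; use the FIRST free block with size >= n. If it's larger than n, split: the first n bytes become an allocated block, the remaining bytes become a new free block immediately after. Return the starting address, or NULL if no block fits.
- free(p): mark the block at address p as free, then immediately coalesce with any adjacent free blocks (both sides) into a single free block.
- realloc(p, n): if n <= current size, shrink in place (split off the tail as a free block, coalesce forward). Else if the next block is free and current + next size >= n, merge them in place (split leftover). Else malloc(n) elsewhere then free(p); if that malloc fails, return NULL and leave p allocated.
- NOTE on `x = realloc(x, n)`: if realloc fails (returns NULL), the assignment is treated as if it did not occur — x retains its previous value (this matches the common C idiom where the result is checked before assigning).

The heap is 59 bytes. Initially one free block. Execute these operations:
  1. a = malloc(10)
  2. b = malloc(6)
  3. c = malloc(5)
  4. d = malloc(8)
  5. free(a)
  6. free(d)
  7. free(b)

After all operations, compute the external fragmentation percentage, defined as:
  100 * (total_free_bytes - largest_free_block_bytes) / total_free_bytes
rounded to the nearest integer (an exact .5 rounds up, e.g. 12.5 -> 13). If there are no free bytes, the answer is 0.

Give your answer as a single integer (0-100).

Op 1: a = malloc(10) -> a = 0; heap: [0-9 ALLOC][10-58 FREE]
Op 2: b = malloc(6) -> b = 10; heap: [0-9 ALLOC][10-15 ALLOC][16-58 FREE]
Op 3: c = malloc(5) -> c = 16; heap: [0-9 ALLOC][10-15 ALLOC][16-20 ALLOC][21-58 FREE]
Op 4: d = malloc(8) -> d = 21; heap: [0-9 ALLOC][10-15 ALLOC][16-20 ALLOC][21-28 ALLOC][29-58 FREE]
Op 5: free(a) -> (freed a); heap: [0-9 FREE][10-15 ALLOC][16-20 ALLOC][21-28 ALLOC][29-58 FREE]
Op 6: free(d) -> (freed d); heap: [0-9 FREE][10-15 ALLOC][16-20 ALLOC][21-58 FREE]
Op 7: free(b) -> (freed b); heap: [0-15 FREE][16-20 ALLOC][21-58 FREE]
Free blocks: [16 38] total_free=54 largest=38 -> 100*(54-38)/54 = 1600/54 ≈ 29.630 -> rounds to 30

Answer: 30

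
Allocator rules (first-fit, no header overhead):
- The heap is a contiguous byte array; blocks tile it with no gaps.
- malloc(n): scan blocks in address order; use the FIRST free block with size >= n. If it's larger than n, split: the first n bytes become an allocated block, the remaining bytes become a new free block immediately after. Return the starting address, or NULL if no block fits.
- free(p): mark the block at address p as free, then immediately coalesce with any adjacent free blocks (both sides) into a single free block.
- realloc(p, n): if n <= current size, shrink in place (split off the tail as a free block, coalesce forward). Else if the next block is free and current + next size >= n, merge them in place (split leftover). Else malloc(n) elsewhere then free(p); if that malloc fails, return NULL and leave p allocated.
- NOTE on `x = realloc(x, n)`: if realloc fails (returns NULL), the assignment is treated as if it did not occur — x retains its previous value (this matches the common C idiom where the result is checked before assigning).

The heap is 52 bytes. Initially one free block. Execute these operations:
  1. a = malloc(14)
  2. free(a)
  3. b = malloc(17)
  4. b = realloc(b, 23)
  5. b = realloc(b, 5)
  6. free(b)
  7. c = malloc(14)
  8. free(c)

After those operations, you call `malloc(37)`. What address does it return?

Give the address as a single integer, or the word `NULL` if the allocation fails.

Answer: 0

Derivation:
Op 1: a = malloc(14) -> a = 0; heap: [0-13 ALLOC][14-51 FREE]
Op 2: free(a) -> (freed a); heap: [0-51 FREE]
Op 3: b = malloc(17) -> b = 0; heap: [0-16 ALLOC][17-51 FREE]
Op 4: b = realloc(b, 23) -> b = 0; heap: [0-22 ALLOC][23-51 FREE]
Op 5: b = realloc(b, 5) -> b = 0; heap: [0-4 ALLOC][5-51 FREE]
Op 6: free(b) -> (freed b); heap: [0-51 FREE]
Op 7: c = malloc(14) -> c = 0; heap: [0-13 ALLOC][14-51 FREE]
Op 8: free(c) -> (freed c); heap: [0-51 FREE]
malloc(37): first-fit scan over [0-51 FREE] -> 0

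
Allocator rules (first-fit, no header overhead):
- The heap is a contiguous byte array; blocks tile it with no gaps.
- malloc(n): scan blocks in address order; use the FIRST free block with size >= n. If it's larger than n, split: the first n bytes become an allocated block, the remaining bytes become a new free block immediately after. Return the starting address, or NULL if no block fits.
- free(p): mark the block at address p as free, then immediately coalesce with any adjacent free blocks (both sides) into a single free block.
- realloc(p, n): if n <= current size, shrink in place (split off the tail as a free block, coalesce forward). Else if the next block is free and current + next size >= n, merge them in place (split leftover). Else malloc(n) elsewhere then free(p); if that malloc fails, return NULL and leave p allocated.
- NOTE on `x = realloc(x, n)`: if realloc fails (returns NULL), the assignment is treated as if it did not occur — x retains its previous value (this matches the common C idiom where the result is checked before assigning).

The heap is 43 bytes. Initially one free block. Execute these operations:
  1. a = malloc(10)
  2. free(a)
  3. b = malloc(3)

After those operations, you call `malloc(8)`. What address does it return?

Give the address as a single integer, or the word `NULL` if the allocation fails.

Op 1: a = malloc(10) -> a = 0; heap: [0-9 ALLOC][10-42 FREE]
Op 2: free(a) -> (freed a); heap: [0-42 FREE]
Op 3: b = malloc(3) -> b = 0; heap: [0-2 ALLOC][3-42 FREE]
malloc(8): first-fit scan over [0-2 ALLOC][3-42 FREE] -> 3

Answer: 3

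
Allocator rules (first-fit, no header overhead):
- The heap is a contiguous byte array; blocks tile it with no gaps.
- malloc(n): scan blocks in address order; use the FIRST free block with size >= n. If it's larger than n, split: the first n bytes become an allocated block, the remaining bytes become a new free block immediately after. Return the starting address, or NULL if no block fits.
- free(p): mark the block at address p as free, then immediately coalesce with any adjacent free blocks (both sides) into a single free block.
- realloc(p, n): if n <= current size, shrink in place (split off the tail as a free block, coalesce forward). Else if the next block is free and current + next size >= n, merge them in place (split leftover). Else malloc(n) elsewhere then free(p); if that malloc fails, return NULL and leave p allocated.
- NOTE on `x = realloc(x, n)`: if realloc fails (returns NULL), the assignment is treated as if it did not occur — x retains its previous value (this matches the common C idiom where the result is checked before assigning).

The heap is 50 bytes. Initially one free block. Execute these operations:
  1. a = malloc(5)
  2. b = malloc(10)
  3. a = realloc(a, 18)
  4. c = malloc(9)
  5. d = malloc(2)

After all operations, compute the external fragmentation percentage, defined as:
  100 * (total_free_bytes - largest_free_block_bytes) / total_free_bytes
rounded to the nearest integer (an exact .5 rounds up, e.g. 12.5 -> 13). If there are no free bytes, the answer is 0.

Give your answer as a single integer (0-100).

Op 1: a = malloc(5) -> a = 0; heap: [0-4 ALLOC][5-49 FREE]
Op 2: b = malloc(10) -> b = 5; heap: [0-4 ALLOC][5-14 ALLOC][15-49 FREE]
Op 3: a = realloc(a, 18) -> a = 15; heap: [0-4 FREE][5-14 ALLOC][15-32 ALLOC][33-49 FREE]
Op 4: c = malloc(9) -> c = 33; heap: [0-4 FREE][5-14 ALLOC][15-32 ALLOC][33-41 ALLOC][42-49 FREE]
Op 5: d = malloc(2) -> d = 0; heap: [0-1 ALLOC][2-4 FREE][5-14 ALLOC][15-32 ALLOC][33-41 ALLOC][42-49 FREE]
Free blocks: [3 8] total_free=11 largest=8 -> 100*(11-8)/11 = 300/11 ≈ 27.273 -> rounds to 27

Answer: 27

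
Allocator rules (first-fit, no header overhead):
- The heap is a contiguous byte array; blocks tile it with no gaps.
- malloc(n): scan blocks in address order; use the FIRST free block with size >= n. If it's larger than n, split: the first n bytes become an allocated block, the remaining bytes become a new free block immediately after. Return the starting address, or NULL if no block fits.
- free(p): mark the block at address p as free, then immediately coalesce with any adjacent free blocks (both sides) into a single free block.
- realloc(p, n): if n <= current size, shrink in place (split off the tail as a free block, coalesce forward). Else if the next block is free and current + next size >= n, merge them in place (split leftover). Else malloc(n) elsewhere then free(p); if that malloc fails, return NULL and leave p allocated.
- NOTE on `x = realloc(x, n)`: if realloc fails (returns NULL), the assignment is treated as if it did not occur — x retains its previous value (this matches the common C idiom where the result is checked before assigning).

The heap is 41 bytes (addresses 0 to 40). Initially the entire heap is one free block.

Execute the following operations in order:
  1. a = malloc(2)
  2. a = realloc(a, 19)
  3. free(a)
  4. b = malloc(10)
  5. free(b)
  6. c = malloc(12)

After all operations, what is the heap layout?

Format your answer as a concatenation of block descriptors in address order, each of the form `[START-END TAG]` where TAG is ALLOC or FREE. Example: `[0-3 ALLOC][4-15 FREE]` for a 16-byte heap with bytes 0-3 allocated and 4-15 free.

Op 1: a = malloc(2) -> a = 0; heap: [0-1 ALLOC][2-40 FREE]
Op 2: a = realloc(a, 19) -> a = 0; heap: [0-18 ALLOC][19-40 FREE]
Op 3: free(a) -> (freed a); heap: [0-40 FREE]
Op 4: b = malloc(10) -> b = 0; heap: [0-9 ALLOC][10-40 FREE]
Op 5: free(b) -> (freed b); heap: [0-40 FREE]
Op 6: c = malloc(12) -> c = 0; heap: [0-11 ALLOC][12-40 FREE]

Answer: [0-11 ALLOC][12-40 FREE]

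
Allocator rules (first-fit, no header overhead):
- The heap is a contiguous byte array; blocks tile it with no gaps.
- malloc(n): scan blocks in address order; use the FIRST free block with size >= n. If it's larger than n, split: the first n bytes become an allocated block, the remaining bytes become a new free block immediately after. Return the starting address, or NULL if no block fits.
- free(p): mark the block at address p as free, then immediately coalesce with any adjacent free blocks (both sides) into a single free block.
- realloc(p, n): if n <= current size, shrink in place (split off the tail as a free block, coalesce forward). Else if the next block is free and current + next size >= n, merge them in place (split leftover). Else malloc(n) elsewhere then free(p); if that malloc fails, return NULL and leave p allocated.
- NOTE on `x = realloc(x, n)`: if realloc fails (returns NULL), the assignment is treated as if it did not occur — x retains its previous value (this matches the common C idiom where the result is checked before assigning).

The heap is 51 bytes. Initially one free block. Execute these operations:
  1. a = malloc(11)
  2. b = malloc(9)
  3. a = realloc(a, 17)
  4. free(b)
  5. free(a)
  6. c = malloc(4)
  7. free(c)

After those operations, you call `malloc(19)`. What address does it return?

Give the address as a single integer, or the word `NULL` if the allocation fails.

Answer: 0

Derivation:
Op 1: a = malloc(11) -> a = 0; heap: [0-10 ALLOC][11-50 FREE]
Op 2: b = malloc(9) -> b = 11; heap: [0-10 ALLOC][11-19 ALLOC][20-50 FREE]
Op 3: a = realloc(a, 17) -> a = 20; heap: [0-10 FREE][11-19 ALLOC][20-36 ALLOC][37-50 FREE]
Op 4: free(b) -> (freed b); heap: [0-19 FREE][20-36 ALLOC][37-50 FREE]
Op 5: free(a) -> (freed a); heap: [0-50 FREE]
Op 6: c = malloc(4) -> c = 0; heap: [0-3 ALLOC][4-50 FREE]
Op 7: free(c) -> (freed c); heap: [0-50 FREE]
malloc(19): first-fit scan over [0-50 FREE] -> 0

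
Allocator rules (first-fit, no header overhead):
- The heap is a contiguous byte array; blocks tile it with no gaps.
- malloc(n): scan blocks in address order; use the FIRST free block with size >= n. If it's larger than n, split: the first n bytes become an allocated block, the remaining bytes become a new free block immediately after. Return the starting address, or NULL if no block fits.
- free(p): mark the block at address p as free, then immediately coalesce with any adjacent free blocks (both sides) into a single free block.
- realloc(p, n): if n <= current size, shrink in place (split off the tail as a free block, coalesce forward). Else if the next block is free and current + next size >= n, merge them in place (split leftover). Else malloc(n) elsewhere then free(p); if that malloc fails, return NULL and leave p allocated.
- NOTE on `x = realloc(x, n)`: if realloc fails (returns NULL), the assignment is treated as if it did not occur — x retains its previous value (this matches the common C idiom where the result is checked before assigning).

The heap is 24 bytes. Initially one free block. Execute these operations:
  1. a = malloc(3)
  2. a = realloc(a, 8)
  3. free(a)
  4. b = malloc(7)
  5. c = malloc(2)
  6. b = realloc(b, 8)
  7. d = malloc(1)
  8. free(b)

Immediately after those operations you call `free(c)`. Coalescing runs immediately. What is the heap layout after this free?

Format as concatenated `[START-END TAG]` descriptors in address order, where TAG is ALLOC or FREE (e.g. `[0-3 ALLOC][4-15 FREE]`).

Op 1: a = malloc(3) -> a = 0; heap: [0-2 ALLOC][3-23 FREE]
Op 2: a = realloc(a, 8) -> a = 0; heap: [0-7 ALLOC][8-23 FREE]
Op 3: free(a) -> (freed a); heap: [0-23 FREE]
Op 4: b = malloc(7) -> b = 0; heap: [0-6 ALLOC][7-23 FREE]
Op 5: c = malloc(2) -> c = 7; heap: [0-6 ALLOC][7-8 ALLOC][9-23 FREE]
Op 6: b = realloc(b, 8) -> b = 9; heap: [0-6 FREE][7-8 ALLOC][9-16 ALLOC][17-23 FREE]
Op 7: d = malloc(1) -> d = 0; heap: [0-0 ALLOC][1-6 FREE][7-8 ALLOC][9-16 ALLOC][17-23 FREE]
Op 8: free(b) -> (freed b); heap: [0-0 ALLOC][1-6 FREE][7-8 ALLOC][9-23 FREE]
free(c): c = 7 -> block [7-8 ALLOC]; mark free, coalesce with adjacent free neighbors -> [0-0 ALLOC][1-23 FREE]

Answer: [0-0 ALLOC][1-23 FREE]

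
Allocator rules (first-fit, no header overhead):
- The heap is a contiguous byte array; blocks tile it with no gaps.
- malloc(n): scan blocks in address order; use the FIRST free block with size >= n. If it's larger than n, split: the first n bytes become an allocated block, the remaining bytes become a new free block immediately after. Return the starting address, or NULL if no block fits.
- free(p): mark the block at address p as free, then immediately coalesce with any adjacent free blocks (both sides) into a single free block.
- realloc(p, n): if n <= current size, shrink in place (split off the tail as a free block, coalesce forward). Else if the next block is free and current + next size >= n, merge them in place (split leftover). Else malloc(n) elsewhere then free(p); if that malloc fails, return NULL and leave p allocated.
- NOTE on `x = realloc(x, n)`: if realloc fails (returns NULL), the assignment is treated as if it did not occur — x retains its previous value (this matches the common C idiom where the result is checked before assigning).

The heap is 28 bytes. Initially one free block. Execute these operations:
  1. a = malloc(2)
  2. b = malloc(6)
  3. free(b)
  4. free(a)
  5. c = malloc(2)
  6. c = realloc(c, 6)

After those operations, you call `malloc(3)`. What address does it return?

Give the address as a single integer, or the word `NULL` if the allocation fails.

Answer: 6

Derivation:
Op 1: a = malloc(2) -> a = 0; heap: [0-1 ALLOC][2-27 FREE]
Op 2: b = malloc(6) -> b = 2; heap: [0-1 ALLOC][2-7 ALLOC][8-27 FREE]
Op 3: free(b) -> (freed b); heap: [0-1 ALLOC][2-27 FREE]
Op 4: free(a) -> (freed a); heap: [0-27 FREE]
Op 5: c = malloc(2) -> c = 0; heap: [0-1 ALLOC][2-27 FREE]
Op 6: c = realloc(c, 6) -> c = 0; heap: [0-5 ALLOC][6-27 FREE]
malloc(3): first-fit scan over [0-5 ALLOC][6-27 FREE] -> 6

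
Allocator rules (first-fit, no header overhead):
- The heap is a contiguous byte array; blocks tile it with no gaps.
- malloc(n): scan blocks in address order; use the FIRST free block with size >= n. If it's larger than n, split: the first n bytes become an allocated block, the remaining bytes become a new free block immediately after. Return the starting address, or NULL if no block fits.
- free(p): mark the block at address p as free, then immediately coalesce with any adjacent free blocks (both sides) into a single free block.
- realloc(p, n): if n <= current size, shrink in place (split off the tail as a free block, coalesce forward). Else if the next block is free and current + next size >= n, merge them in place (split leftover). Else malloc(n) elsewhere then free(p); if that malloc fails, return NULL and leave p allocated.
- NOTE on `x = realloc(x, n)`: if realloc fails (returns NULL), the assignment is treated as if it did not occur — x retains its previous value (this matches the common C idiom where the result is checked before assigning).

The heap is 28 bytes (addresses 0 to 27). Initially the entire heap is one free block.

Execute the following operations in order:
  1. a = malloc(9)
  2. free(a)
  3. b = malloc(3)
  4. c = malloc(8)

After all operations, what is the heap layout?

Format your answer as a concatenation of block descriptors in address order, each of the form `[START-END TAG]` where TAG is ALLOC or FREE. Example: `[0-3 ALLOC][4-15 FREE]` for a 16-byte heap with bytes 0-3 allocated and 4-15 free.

Answer: [0-2 ALLOC][3-10 ALLOC][11-27 FREE]

Derivation:
Op 1: a = malloc(9) -> a = 0; heap: [0-8 ALLOC][9-27 FREE]
Op 2: free(a) -> (freed a); heap: [0-27 FREE]
Op 3: b = malloc(3) -> b = 0; heap: [0-2 ALLOC][3-27 FREE]
Op 4: c = malloc(8) -> c = 3; heap: [0-2 ALLOC][3-10 ALLOC][11-27 FREE]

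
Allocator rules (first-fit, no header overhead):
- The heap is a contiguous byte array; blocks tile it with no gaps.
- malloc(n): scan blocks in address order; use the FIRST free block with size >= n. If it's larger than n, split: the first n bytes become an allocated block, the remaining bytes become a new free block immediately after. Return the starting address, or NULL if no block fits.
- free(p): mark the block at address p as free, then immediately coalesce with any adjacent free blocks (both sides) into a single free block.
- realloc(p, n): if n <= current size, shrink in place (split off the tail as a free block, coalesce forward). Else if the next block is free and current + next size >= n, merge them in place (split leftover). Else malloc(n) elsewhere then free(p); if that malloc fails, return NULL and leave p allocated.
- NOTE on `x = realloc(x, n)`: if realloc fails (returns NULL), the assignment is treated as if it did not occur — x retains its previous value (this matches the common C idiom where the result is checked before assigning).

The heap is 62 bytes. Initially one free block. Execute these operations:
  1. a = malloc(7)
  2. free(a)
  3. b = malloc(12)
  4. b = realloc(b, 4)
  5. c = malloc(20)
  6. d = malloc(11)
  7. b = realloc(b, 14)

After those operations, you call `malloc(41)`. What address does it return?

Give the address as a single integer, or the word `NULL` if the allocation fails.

Answer: NULL

Derivation:
Op 1: a = malloc(7) -> a = 0; heap: [0-6 ALLOC][7-61 FREE]
Op 2: free(a) -> (freed a); heap: [0-61 FREE]
Op 3: b = malloc(12) -> b = 0; heap: [0-11 ALLOC][12-61 FREE]
Op 4: b = realloc(b, 4) -> b = 0; heap: [0-3 ALLOC][4-61 FREE]
Op 5: c = malloc(20) -> c = 4; heap: [0-3 ALLOC][4-23 ALLOC][24-61 FREE]
Op 6: d = malloc(11) -> d = 24; heap: [0-3 ALLOC][4-23 ALLOC][24-34 ALLOC][35-61 FREE]
Op 7: b = realloc(b, 14) -> b = 35; heap: [0-3 FREE][4-23 ALLOC][24-34 ALLOC][35-48 ALLOC][49-61 FREE]
malloc(41): first-fit scan over [0-3 FREE][4-23 ALLOC][24-34 ALLOC][35-48 ALLOC][49-61 FREE] -> NULL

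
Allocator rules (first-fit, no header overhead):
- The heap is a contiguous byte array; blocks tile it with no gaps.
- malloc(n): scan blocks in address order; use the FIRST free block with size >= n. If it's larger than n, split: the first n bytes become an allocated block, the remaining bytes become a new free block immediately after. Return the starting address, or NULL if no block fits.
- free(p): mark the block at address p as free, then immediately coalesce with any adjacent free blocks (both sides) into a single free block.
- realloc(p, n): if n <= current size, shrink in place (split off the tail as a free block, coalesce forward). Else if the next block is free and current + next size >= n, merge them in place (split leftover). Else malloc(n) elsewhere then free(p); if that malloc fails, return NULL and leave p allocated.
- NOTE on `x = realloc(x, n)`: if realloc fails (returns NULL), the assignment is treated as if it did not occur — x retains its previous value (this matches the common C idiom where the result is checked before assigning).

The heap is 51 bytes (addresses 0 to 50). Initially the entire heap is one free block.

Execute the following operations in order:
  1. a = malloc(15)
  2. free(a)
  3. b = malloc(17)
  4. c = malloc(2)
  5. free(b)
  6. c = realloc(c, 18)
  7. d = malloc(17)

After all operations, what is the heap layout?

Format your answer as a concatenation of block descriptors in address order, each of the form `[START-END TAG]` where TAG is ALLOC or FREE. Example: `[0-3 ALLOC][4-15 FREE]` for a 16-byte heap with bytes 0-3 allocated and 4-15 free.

Op 1: a = malloc(15) -> a = 0; heap: [0-14 ALLOC][15-50 FREE]
Op 2: free(a) -> (freed a); heap: [0-50 FREE]
Op 3: b = malloc(17) -> b = 0; heap: [0-16 ALLOC][17-50 FREE]
Op 4: c = malloc(2) -> c = 17; heap: [0-16 ALLOC][17-18 ALLOC][19-50 FREE]
Op 5: free(b) -> (freed b); heap: [0-16 FREE][17-18 ALLOC][19-50 FREE]
Op 6: c = realloc(c, 18) -> c = 17; heap: [0-16 FREE][17-34 ALLOC][35-50 FREE]
Op 7: d = malloc(17) -> d = 0; heap: [0-16 ALLOC][17-34 ALLOC][35-50 FREE]

Answer: [0-16 ALLOC][17-34 ALLOC][35-50 FREE]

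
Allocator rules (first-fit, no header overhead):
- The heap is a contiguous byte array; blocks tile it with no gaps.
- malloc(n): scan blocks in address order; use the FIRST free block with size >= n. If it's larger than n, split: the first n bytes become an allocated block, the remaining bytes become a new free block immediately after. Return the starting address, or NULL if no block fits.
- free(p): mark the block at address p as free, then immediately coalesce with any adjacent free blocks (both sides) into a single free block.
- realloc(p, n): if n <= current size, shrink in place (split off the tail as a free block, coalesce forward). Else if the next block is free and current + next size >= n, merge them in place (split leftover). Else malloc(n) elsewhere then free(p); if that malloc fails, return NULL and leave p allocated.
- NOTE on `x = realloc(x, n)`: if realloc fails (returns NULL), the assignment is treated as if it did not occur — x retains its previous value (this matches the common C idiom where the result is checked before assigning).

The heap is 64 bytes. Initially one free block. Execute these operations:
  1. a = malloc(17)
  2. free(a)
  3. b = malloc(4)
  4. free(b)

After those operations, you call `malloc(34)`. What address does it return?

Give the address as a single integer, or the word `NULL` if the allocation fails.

Answer: 0

Derivation:
Op 1: a = malloc(17) -> a = 0; heap: [0-16 ALLOC][17-63 FREE]
Op 2: free(a) -> (freed a); heap: [0-63 FREE]
Op 3: b = malloc(4) -> b = 0; heap: [0-3 ALLOC][4-63 FREE]
Op 4: free(b) -> (freed b); heap: [0-63 FREE]
malloc(34): first-fit scan over [0-63 FREE] -> 0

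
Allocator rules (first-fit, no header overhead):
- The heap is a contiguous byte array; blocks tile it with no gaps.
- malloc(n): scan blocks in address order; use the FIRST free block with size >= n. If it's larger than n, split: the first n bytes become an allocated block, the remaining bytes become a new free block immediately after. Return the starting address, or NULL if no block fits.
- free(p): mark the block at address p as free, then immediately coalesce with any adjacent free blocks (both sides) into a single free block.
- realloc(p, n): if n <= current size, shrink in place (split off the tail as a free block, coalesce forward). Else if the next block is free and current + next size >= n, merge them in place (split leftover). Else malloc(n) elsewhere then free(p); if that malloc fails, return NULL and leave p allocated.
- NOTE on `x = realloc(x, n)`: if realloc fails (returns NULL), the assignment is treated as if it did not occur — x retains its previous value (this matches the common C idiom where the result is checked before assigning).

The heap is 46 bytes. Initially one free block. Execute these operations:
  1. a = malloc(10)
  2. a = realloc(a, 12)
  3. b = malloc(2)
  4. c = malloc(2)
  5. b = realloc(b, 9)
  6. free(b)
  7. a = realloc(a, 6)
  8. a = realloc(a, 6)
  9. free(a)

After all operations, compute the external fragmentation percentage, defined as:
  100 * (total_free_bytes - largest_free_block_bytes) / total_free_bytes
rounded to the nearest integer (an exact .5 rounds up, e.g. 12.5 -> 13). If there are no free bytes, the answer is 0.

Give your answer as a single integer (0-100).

Answer: 32

Derivation:
Op 1: a = malloc(10) -> a = 0; heap: [0-9 ALLOC][10-45 FREE]
Op 2: a = realloc(a, 12) -> a = 0; heap: [0-11 ALLOC][12-45 FREE]
Op 3: b = malloc(2) -> b = 12; heap: [0-11 ALLOC][12-13 ALLOC][14-45 FREE]
Op 4: c = malloc(2) -> c = 14; heap: [0-11 ALLOC][12-13 ALLOC][14-15 ALLOC][16-45 FREE]
Op 5: b = realloc(b, 9) -> b = 16; heap: [0-11 ALLOC][12-13 FREE][14-15 ALLOC][16-24 ALLOC][25-45 FREE]
Op 6: free(b) -> (freed b); heap: [0-11 ALLOC][12-13 FREE][14-15 ALLOC][16-45 FREE]
Op 7: a = realloc(a, 6) -> a = 0; heap: [0-5 ALLOC][6-13 FREE][14-15 ALLOC][16-45 FREE]
Op 8: a = realloc(a, 6) -> a = 0; heap: [0-5 ALLOC][6-13 FREE][14-15 ALLOC][16-45 FREE]
Op 9: free(a) -> (freed a); heap: [0-13 FREE][14-15 ALLOC][16-45 FREE]
Free blocks: [14 30] total_free=44 largest=30 -> 100*(44-30)/44 = 1400/44 ≈ 31.818 -> rounds to 32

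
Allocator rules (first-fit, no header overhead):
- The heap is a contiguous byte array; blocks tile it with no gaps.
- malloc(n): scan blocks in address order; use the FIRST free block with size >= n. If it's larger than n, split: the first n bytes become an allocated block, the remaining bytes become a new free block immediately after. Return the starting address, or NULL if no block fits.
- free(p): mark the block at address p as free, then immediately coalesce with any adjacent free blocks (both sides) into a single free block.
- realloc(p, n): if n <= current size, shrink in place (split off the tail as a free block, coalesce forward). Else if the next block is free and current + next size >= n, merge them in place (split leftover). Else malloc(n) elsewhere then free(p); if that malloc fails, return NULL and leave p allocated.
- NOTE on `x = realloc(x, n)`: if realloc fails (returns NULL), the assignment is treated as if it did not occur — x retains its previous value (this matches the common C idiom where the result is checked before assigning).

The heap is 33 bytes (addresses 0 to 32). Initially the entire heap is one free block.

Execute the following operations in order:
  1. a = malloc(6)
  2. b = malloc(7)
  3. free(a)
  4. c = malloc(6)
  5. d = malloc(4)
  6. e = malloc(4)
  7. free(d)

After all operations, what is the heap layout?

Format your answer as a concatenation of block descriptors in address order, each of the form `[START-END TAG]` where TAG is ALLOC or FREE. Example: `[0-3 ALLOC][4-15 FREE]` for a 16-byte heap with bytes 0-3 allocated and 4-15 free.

Answer: [0-5 ALLOC][6-12 ALLOC][13-16 FREE][17-20 ALLOC][21-32 FREE]

Derivation:
Op 1: a = malloc(6) -> a = 0; heap: [0-5 ALLOC][6-32 FREE]
Op 2: b = malloc(7) -> b = 6; heap: [0-5 ALLOC][6-12 ALLOC][13-32 FREE]
Op 3: free(a) -> (freed a); heap: [0-5 FREE][6-12 ALLOC][13-32 FREE]
Op 4: c = malloc(6) -> c = 0; heap: [0-5 ALLOC][6-12 ALLOC][13-32 FREE]
Op 5: d = malloc(4) -> d = 13; heap: [0-5 ALLOC][6-12 ALLOC][13-16 ALLOC][17-32 FREE]
Op 6: e = malloc(4) -> e = 17; heap: [0-5 ALLOC][6-12 ALLOC][13-16 ALLOC][17-20 ALLOC][21-32 FREE]
Op 7: free(d) -> (freed d); heap: [0-5 ALLOC][6-12 ALLOC][13-16 FREE][17-20 ALLOC][21-32 FREE]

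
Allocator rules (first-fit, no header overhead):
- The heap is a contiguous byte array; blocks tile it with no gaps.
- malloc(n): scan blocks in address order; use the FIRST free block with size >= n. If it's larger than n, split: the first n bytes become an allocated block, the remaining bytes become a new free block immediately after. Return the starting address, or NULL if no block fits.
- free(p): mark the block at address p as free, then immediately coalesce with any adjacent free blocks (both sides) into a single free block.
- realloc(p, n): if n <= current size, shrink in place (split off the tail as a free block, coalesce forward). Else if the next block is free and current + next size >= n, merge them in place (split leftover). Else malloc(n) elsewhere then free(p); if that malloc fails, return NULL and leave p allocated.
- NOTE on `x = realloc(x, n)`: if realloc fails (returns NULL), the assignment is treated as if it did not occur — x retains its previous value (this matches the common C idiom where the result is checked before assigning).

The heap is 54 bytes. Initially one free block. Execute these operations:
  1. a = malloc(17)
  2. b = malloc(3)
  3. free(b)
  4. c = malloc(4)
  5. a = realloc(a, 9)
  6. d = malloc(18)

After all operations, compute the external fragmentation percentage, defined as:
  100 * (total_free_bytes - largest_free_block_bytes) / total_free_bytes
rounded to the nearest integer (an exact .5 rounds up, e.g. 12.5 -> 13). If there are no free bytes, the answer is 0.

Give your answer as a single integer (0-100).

Answer: 35

Derivation:
Op 1: a = malloc(17) -> a = 0; heap: [0-16 ALLOC][17-53 FREE]
Op 2: b = malloc(3) -> b = 17; heap: [0-16 ALLOC][17-19 ALLOC][20-53 FREE]
Op 3: free(b) -> (freed b); heap: [0-16 ALLOC][17-53 FREE]
Op 4: c = malloc(4) -> c = 17; heap: [0-16 ALLOC][17-20 ALLOC][21-53 FREE]
Op 5: a = realloc(a, 9) -> a = 0; heap: [0-8 ALLOC][9-16 FREE][17-20 ALLOC][21-53 FREE]
Op 6: d = malloc(18) -> d = 21; heap: [0-8 ALLOC][9-16 FREE][17-20 ALLOC][21-38 ALLOC][39-53 FREE]
Free blocks: [8 15] total_free=23 largest=15 -> 100*(23-15)/23 = 800/23 ≈ 34.783 -> rounds to 35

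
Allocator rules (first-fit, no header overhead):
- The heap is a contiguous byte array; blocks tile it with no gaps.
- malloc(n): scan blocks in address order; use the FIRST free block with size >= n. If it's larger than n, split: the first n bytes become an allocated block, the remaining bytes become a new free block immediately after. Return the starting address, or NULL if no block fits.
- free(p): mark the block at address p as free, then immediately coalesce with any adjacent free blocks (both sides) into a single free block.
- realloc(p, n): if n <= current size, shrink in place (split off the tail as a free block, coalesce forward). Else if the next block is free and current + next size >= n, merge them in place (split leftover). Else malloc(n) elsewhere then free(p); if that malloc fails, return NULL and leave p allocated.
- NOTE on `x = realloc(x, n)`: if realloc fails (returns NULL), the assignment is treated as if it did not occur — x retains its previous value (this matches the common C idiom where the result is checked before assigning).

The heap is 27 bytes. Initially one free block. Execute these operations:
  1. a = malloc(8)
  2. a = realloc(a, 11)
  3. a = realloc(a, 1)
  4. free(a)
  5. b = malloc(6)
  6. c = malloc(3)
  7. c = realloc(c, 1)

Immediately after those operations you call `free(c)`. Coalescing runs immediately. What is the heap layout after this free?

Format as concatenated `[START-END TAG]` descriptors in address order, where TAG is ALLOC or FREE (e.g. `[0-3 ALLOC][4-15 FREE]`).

Op 1: a = malloc(8) -> a = 0; heap: [0-7 ALLOC][8-26 FREE]
Op 2: a = realloc(a, 11) -> a = 0; heap: [0-10 ALLOC][11-26 FREE]
Op 3: a = realloc(a, 1) -> a = 0; heap: [0-0 ALLOC][1-26 FREE]
Op 4: free(a) -> (freed a); heap: [0-26 FREE]
Op 5: b = malloc(6) -> b = 0; heap: [0-5 ALLOC][6-26 FREE]
Op 6: c = malloc(3) -> c = 6; heap: [0-5 ALLOC][6-8 ALLOC][9-26 FREE]
Op 7: c = realloc(c, 1) -> c = 6; heap: [0-5 ALLOC][6-6 ALLOC][7-26 FREE]
free(c): c = 6 -> block [6-6 ALLOC]; mark free, coalesce with adjacent free neighbors -> [0-5 ALLOC][6-26 FREE]

Answer: [0-5 ALLOC][6-26 FREE]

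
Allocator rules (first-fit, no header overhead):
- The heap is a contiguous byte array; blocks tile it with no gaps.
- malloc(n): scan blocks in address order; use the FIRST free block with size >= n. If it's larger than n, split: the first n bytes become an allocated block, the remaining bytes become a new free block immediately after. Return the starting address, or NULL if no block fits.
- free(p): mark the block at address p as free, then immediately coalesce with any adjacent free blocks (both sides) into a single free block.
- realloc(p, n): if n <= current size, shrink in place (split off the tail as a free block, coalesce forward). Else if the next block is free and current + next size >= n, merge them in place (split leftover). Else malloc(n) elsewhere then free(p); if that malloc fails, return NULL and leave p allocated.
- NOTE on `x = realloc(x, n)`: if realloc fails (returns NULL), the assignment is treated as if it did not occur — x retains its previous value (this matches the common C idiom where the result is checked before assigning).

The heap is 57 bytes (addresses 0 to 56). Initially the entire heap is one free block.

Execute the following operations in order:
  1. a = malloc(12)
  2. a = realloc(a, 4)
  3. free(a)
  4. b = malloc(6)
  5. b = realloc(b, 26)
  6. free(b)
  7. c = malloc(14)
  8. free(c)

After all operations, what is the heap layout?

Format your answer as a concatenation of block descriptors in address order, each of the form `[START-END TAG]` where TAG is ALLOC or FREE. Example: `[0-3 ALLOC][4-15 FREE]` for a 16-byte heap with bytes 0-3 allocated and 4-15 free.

Answer: [0-56 FREE]

Derivation:
Op 1: a = malloc(12) -> a = 0; heap: [0-11 ALLOC][12-56 FREE]
Op 2: a = realloc(a, 4) -> a = 0; heap: [0-3 ALLOC][4-56 FREE]
Op 3: free(a) -> (freed a); heap: [0-56 FREE]
Op 4: b = malloc(6) -> b = 0; heap: [0-5 ALLOC][6-56 FREE]
Op 5: b = realloc(b, 26) -> b = 0; heap: [0-25 ALLOC][26-56 FREE]
Op 6: free(b) -> (freed b); heap: [0-56 FREE]
Op 7: c = malloc(14) -> c = 0; heap: [0-13 ALLOC][14-56 FREE]
Op 8: free(c) -> (freed c); heap: [0-56 FREE]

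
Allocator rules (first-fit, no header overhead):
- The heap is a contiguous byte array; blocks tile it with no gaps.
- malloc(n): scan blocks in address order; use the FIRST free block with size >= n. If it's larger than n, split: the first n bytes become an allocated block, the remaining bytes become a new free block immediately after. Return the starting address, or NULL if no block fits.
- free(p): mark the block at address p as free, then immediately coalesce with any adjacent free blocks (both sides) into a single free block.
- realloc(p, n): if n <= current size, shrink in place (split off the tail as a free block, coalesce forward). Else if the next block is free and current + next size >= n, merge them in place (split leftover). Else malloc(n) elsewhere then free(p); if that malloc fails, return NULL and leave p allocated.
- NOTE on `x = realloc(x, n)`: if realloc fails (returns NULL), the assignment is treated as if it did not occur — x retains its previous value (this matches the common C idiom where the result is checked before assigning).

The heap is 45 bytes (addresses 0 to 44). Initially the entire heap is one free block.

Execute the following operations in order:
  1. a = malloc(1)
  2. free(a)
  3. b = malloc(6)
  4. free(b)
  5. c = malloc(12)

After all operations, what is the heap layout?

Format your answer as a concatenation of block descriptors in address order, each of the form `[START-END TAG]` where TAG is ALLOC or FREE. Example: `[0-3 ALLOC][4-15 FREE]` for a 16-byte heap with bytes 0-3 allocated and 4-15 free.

Op 1: a = malloc(1) -> a = 0; heap: [0-0 ALLOC][1-44 FREE]
Op 2: free(a) -> (freed a); heap: [0-44 FREE]
Op 3: b = malloc(6) -> b = 0; heap: [0-5 ALLOC][6-44 FREE]
Op 4: free(b) -> (freed b); heap: [0-44 FREE]
Op 5: c = malloc(12) -> c = 0; heap: [0-11 ALLOC][12-44 FREE]

Answer: [0-11 ALLOC][12-44 FREE]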